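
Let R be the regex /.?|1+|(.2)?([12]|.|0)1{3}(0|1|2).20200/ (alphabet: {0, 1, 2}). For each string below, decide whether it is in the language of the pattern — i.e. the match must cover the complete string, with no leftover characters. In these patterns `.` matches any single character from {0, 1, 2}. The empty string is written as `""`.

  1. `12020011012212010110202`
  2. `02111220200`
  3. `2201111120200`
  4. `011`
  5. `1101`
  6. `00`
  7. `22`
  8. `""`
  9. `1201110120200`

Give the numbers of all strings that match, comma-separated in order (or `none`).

3, 8, 9

1 → no match
2. `02111220200` → no match
3 → match
4. `011` → no match
5. `1101` → no match
6. `00` → no match
7. `22` → no match
8. `""` → match
9 → match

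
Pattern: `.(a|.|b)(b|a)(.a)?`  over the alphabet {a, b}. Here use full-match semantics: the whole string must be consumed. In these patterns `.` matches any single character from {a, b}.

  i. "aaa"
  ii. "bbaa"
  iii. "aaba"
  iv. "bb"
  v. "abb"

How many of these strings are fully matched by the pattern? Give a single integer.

i → match
ii → no match
iii → no match
iv → no match
v → match
Total matched: 2

2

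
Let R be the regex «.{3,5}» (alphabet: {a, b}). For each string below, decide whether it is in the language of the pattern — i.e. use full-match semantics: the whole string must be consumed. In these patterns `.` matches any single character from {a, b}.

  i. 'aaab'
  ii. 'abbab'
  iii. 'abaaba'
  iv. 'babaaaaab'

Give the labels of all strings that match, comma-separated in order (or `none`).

i, ii

i → match
ii → match
iii → no match
iv → no match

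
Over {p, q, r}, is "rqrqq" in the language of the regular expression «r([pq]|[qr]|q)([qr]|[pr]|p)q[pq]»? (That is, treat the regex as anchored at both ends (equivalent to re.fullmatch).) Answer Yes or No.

Yes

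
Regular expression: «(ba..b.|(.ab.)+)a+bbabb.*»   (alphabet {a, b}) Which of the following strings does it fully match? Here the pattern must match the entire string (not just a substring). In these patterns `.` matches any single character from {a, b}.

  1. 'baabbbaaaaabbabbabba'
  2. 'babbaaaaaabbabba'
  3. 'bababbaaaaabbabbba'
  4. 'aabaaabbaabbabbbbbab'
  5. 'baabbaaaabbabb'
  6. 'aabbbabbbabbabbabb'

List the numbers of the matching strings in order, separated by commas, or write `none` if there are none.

1, 2, 3, 4, 5, 6

1 → match
2 → match
3 → match
4 → match
5 → match
6 → match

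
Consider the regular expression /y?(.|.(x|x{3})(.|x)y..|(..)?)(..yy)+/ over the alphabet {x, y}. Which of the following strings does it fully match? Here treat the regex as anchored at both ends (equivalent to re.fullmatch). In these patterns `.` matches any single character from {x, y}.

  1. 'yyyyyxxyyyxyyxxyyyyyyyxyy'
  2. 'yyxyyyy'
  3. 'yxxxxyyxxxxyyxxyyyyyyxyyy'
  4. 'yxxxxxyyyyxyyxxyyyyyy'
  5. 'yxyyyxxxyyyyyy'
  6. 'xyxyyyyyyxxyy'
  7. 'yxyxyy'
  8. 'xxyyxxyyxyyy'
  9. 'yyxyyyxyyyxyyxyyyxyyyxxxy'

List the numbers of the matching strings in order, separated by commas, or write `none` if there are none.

1, 2, 3, 4, 5, 6, 7, 8

1 → match
2. 'yyxyyyy' → match
3 → match
4 → match
5 → match
6 → match
7. 'yxyxyy' → match
8. 'xxyyxxyyxyyy' → match
9 → no match — must end with 'yy'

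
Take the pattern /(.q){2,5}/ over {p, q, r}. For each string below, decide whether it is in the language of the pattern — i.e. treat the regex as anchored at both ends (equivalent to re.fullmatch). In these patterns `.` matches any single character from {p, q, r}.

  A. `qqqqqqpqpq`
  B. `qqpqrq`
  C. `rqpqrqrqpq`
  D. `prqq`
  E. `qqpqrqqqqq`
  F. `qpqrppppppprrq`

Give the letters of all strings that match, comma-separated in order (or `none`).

A, B, C, E

A. `qqqqqqpqpq` → match
B. `qqpqrq` → match
C. `rqpqrqrqpq` → match
D. `prqq` → no match
E. `qqpqrqqqqq` → match
F → no match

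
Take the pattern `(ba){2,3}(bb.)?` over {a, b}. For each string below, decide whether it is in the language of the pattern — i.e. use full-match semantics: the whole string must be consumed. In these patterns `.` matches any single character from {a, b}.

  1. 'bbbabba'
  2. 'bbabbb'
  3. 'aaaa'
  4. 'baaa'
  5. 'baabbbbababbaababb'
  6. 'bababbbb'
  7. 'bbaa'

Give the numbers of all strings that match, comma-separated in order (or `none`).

1 → no match — must start with 'ba'
2 → no match — must start with 'ba'
3 → no match — must start with 'ba'
4 → no match
5 → no match
6 → no match
7 → no match — must start with 'ba'

none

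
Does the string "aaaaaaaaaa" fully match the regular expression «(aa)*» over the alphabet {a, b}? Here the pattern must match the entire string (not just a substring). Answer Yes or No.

Yes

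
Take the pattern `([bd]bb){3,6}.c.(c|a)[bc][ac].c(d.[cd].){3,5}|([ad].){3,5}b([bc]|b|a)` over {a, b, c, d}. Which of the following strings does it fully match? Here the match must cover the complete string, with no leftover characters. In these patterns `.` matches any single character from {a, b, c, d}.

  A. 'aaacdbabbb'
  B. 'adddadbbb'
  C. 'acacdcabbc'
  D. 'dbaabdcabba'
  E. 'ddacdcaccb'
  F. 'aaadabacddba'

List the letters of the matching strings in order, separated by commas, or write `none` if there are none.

A, C, F

A → match
B → no match
C → match
D → no match
E → no match
F → match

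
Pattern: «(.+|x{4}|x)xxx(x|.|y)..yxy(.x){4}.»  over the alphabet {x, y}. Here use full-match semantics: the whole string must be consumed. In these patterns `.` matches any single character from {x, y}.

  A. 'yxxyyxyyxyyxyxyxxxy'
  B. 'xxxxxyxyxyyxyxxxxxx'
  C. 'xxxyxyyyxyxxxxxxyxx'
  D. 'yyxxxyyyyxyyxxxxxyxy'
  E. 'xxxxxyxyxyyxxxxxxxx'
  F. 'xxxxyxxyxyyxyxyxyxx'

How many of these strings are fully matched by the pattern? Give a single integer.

A → no match
B → match
C → no match
D → match
E → match
F → match
Total matched: 4

4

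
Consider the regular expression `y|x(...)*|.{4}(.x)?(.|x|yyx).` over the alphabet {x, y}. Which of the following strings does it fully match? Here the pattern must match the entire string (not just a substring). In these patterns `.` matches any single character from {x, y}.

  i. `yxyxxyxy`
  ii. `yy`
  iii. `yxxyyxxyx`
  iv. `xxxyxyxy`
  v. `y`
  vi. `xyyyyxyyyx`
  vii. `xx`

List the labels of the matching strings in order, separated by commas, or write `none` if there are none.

i → no match
ii → no match
iii → no match
iv → no match
v → match
vi → match
vii → no match

v, vi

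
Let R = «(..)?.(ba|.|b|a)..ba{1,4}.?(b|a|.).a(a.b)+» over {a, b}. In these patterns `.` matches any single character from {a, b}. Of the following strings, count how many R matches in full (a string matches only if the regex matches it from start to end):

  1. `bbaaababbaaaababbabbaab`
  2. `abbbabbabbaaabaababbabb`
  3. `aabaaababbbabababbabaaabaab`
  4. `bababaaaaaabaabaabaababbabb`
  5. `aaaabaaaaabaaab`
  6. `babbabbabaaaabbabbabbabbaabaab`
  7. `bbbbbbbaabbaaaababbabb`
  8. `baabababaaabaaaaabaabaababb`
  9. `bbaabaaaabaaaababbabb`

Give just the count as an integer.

8

1 → match
2 → match
3 → no match
4 → match
5 → match
6 → match
7 → match
8 → match
9 → match
Total matched: 8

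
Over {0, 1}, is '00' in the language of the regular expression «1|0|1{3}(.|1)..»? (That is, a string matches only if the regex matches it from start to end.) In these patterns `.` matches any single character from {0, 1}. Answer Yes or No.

No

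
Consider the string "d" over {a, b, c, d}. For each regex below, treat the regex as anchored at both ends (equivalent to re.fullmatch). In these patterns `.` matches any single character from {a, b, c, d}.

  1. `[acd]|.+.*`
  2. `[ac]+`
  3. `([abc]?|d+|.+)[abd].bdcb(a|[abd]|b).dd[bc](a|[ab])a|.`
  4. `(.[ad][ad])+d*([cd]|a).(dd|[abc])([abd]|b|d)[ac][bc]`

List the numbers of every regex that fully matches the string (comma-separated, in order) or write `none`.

1 → match
2 → no match
3 → match
4 → no match

1, 3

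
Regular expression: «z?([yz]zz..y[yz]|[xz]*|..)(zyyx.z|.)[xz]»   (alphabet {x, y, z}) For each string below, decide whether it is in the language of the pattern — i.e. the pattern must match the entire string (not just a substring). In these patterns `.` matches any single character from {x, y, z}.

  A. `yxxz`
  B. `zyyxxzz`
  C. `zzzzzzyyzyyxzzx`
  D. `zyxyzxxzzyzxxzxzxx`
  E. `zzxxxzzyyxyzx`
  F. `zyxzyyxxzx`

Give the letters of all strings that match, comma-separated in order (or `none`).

A, B, C, E, F

A → match
B → match
C → match
D → no match
E → match
F → match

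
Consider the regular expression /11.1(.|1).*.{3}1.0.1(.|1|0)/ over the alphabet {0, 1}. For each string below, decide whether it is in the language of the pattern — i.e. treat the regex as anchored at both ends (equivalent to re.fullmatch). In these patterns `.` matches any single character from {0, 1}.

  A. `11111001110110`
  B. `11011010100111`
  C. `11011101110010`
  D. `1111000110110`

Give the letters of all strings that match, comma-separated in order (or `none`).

A, B, C

A → match
B → match
C → match
D → no match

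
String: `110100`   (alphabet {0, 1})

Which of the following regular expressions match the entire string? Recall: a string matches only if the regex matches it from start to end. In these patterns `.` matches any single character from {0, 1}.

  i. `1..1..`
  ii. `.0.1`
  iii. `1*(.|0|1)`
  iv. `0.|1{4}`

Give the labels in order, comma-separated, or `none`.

i

i → match
ii → no match — must end with `1`
iii → no match
iv → no match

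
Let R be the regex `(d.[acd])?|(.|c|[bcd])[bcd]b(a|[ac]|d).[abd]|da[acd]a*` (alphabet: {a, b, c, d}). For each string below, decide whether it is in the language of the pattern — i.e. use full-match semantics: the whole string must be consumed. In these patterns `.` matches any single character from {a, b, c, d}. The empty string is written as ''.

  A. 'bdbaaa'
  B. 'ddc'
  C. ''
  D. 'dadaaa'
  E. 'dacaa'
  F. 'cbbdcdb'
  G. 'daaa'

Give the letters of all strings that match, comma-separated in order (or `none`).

A → match
B → match
C → match
D → match
E → match
F → no match
G → match

A, B, C, D, E, G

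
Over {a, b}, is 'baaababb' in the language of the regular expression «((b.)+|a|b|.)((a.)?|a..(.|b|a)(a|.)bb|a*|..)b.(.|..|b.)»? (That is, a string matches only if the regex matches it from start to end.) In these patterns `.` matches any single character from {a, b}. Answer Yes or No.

Yes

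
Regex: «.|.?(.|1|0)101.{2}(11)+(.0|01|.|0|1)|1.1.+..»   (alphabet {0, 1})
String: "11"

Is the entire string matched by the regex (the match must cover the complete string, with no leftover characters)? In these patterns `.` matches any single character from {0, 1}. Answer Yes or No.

No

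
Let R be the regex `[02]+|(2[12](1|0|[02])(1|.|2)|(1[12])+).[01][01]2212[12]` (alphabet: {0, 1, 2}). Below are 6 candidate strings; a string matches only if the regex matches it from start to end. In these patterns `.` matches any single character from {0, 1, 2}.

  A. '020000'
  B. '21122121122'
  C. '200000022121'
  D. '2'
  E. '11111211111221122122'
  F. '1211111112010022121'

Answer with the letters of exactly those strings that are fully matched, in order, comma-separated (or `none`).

A → match
B → no match
C → no match
D → match
E → match
F → no match

A, D, E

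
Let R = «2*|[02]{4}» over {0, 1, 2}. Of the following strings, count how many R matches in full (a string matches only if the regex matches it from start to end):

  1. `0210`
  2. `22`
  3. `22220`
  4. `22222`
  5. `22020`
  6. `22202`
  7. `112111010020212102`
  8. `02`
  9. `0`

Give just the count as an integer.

2

1 → no match
2 → match
3 → no match
4 → match
5 → no match
6 → no match
7 → no match
8 → no match
9 → no match
Total matched: 2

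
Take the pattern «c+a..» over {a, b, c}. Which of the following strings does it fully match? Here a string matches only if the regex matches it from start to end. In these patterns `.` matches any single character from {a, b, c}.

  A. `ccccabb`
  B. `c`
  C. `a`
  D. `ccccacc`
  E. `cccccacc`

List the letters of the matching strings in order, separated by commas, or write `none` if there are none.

A → match
B → no match
C → no match — must start with `c`
D → match
E → match

A, D, E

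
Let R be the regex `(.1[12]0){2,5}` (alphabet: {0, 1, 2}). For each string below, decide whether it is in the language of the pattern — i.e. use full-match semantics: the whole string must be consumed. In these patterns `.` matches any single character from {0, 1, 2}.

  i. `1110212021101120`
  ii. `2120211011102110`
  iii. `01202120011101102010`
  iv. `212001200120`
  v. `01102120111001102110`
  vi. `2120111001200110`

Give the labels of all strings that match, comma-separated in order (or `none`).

i, ii, iv, v, vi

i → match
ii → match
iii → no match
iv → match
v → match
vi → match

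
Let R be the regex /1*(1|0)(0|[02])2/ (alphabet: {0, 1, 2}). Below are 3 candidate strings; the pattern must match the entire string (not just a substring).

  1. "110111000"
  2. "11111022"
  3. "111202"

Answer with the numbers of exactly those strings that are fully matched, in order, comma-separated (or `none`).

1 → no match — must end with "2"
2 → match
3 → no match

2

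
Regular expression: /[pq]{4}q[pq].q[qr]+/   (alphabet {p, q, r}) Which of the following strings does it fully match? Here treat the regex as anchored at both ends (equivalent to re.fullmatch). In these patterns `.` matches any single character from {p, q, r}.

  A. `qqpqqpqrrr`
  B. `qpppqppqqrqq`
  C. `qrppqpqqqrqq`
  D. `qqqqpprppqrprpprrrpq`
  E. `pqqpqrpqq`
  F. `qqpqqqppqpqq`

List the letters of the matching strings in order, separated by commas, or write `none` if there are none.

A → no match
B → match
C → no match
D → no match
E → no match
F → no match

B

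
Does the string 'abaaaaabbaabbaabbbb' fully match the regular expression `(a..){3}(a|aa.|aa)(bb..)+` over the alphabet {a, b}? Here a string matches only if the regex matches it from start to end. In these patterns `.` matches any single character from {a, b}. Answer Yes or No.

Yes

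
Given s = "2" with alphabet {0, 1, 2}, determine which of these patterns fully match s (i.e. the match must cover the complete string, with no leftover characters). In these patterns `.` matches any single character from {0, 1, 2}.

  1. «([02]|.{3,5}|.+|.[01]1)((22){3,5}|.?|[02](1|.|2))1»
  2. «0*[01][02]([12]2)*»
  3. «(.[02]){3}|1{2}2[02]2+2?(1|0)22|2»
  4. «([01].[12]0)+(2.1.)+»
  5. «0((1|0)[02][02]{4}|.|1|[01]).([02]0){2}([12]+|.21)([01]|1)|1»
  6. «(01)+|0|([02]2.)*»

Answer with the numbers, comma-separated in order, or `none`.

3

1 → no match — must end with "1"
2 → no match
3 → match
4 → no match
5 → no match
6 → no match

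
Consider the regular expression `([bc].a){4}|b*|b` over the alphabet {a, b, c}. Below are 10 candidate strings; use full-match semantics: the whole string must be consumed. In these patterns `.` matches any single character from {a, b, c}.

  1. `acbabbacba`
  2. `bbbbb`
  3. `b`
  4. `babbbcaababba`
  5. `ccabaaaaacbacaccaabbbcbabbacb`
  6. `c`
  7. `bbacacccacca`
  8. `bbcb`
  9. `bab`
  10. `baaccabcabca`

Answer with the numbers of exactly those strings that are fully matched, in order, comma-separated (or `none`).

1 → no match
2 → match
3 → match
4 → no match
5 → no match
6 → no match
7 → no match
8 → no match
9 → no match
10 → match

2, 3, 10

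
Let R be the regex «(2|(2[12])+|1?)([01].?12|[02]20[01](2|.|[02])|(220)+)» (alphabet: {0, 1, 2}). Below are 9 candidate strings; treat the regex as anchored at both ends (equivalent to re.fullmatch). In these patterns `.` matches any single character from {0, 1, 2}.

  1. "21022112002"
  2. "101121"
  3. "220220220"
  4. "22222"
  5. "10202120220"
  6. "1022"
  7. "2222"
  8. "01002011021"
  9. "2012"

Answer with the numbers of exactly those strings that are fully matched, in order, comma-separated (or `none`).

3, 9

1 → no match
2 → no match
3 → match
4 → no match
5 → no match
6 → no match
7 → no match
8 → no match
9 → match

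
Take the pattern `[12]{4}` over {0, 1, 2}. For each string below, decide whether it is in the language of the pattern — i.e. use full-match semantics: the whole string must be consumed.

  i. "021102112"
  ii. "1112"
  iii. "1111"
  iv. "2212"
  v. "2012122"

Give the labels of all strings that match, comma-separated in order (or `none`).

ii, iii, iv

i. "021102112" → no match
ii. "1112" → match
iii. "1111" → match
iv. "2212" → match
v. "2012122" → no match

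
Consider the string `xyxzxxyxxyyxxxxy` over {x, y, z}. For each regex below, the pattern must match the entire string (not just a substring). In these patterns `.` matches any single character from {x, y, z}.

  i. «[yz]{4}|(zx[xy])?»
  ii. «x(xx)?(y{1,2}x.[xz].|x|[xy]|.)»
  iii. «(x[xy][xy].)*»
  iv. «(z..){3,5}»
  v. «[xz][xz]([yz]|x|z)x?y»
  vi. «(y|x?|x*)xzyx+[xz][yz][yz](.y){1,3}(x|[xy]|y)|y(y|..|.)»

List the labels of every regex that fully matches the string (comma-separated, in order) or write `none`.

iii

i → no match
ii → no match
iii → match
iv → no match — must start with `z`
v → no match
vi → no match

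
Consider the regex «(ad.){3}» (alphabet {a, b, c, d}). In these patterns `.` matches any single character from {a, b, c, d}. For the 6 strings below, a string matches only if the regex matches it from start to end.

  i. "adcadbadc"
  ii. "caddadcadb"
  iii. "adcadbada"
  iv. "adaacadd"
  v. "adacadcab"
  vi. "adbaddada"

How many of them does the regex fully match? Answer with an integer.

3

i. "adcadbadc" → match
ii. "caddadcadb" → no match — must start with "ad"
iii. "adcadbada" → match
iv. "adaacadd" → no match
v. "adacadcab" → no match
vi. "adbaddada" → match
Total matched: 3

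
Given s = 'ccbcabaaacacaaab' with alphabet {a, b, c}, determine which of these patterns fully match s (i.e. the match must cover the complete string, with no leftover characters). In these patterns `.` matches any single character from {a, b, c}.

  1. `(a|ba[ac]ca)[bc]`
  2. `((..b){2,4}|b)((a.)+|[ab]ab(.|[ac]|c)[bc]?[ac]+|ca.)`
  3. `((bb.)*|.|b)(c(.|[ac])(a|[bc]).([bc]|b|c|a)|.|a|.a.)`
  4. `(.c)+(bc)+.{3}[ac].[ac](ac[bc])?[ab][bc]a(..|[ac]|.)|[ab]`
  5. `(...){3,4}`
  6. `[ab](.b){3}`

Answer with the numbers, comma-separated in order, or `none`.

2

1 → no match
2 → match
3 → no match
4 → no match
5 → no match
6 → no match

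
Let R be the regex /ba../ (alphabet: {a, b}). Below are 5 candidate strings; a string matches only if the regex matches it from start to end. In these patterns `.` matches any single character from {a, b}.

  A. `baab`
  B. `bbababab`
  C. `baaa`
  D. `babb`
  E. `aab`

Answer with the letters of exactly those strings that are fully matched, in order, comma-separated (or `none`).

A → match
B → no match — must start with `ba`
C → match
D → match
E → no match — must start with `ba`

A, C, D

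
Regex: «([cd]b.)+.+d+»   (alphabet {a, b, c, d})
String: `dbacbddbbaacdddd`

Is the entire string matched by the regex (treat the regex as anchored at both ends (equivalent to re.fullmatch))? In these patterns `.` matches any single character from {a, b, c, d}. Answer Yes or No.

Yes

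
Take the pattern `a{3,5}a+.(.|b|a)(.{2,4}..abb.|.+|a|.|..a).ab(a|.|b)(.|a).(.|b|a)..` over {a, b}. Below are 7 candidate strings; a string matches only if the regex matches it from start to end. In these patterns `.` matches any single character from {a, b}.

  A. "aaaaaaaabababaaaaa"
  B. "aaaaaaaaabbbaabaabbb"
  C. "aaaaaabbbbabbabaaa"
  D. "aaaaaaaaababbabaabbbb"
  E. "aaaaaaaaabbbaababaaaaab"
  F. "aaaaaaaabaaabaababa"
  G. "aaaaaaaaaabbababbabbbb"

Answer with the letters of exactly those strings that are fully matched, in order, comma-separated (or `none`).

A → no match
B → no match
C → match
D → match
E → match
F → match
G → match

C, D, E, F, G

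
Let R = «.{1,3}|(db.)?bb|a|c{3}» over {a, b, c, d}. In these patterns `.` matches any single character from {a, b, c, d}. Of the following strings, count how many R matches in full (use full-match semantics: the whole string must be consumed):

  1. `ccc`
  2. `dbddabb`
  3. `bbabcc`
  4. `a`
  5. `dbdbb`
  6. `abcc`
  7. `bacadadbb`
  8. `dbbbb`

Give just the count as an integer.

1 → match
2 → no match
3 → no match
4 → match
5 → match
6 → no match
7 → no match
8 → match
Total matched: 4

4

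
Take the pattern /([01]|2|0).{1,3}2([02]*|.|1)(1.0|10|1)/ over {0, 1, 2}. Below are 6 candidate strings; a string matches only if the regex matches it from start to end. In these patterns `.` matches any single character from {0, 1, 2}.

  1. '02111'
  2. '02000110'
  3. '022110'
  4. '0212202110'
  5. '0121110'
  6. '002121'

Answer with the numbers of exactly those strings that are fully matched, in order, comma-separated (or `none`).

3, 4, 5, 6

1. '02111' → no match
2. '02000110' → no match
3. '022110' → match
4. '0212202110' → match
5. '0121110' → match
6. '002121' → match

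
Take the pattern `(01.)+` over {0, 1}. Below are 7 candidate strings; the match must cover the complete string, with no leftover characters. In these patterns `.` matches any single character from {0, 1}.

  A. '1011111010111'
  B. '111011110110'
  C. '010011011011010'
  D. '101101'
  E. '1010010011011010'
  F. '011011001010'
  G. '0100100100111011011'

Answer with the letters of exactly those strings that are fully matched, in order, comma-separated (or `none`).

C

A → no match — must start with '01'
B. '111011110110' → no match — must start with '01'
C → match
D. '101101' → no match — must start with '01'
E → no match — must start with '01'
F. '011011001010' → no match
G → no match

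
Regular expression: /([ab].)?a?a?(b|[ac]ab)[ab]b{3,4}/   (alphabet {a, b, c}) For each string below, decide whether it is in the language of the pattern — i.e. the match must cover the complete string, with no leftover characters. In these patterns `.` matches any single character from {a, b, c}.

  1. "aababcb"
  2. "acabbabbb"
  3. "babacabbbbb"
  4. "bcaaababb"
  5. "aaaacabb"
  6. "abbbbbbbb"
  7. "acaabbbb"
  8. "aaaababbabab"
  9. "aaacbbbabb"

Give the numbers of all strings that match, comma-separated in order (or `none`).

none

1. "aababcb" → no match
2. "acabbabbb" → no match
3. "babacabbbbb" → no match
4. "bcaaababb" → no match
5. "aaaacabb" → no match
6. "abbbbbbbb" → no match
7. "acaabbbb" → no match
8. "aaaababbabab" → no match
9. "aaacbbbabb" → no match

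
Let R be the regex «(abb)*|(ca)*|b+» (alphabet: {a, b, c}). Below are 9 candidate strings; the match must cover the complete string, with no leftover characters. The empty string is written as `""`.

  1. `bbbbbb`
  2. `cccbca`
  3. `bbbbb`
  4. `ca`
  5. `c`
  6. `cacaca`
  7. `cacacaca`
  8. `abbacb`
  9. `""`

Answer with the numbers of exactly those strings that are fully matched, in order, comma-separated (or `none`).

1, 3, 4, 6, 7, 9

1 → match
2 → no match
3 → match
4 → match
5 → no match
6 → match
7 → match
8 → no match
9 → match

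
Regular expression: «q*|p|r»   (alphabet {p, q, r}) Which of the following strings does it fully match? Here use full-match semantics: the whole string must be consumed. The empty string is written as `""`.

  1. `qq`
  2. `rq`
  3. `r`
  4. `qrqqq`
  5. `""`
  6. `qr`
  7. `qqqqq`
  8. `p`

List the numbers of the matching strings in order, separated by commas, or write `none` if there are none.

1, 3, 5, 7, 8

1. `qq` → match
2. `rq` → no match
3. `r` → match
4. `qrqqq` → no match
5. `""` → match
6. `qr` → no match
7. `qqqqq` → match
8. `p` → match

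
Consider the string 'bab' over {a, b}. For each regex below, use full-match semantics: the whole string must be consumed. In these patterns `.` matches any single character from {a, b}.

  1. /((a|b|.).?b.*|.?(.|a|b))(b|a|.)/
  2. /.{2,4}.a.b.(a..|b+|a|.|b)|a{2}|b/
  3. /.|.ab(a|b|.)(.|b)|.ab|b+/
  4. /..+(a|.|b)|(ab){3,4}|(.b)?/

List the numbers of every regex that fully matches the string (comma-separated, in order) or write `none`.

1 → match
2 → no match
3 → match
4 → match

1, 3, 4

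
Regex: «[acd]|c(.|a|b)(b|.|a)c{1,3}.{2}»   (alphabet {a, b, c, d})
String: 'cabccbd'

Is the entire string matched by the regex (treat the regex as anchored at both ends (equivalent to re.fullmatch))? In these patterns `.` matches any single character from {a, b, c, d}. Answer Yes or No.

Yes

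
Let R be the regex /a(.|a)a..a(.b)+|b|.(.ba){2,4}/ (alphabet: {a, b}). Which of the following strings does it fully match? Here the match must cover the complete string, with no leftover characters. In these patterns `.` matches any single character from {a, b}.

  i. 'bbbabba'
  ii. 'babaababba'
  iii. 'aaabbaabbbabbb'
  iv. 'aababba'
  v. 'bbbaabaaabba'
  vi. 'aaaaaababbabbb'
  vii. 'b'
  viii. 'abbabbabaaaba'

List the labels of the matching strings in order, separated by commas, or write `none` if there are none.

i. 'bbbabba' → match
ii. 'babaababba' → match
iii → match
iv. 'aababba' → match
v. 'bbbaabaaabba' → no match
vi → no match
vii. 'b' → match
viii → no match

i, ii, iii, iv, vii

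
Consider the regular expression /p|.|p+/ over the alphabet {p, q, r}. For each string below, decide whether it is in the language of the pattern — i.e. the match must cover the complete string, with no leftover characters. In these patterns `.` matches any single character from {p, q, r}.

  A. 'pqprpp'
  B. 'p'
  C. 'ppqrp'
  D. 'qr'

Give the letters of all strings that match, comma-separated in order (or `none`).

A → no match
B → match
C → no match
D → no match

B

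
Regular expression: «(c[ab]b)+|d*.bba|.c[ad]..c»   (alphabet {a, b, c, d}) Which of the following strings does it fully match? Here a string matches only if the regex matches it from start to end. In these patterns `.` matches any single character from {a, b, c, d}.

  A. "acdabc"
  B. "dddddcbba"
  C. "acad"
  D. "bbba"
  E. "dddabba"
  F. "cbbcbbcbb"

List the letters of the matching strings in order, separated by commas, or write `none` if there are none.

A → match
B → match
C → no match
D → match
E → match
F → match

A, B, D, E, F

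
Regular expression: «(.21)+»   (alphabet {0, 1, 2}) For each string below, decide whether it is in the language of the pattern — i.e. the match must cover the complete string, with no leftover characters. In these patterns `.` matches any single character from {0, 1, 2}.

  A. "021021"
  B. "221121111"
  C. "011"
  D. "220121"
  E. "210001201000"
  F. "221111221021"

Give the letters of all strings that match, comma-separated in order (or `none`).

A

A → match
B → no match — must end with "21"
C → no match — must end with "21"
D → no match
E → no match — must end with "21"
F → no match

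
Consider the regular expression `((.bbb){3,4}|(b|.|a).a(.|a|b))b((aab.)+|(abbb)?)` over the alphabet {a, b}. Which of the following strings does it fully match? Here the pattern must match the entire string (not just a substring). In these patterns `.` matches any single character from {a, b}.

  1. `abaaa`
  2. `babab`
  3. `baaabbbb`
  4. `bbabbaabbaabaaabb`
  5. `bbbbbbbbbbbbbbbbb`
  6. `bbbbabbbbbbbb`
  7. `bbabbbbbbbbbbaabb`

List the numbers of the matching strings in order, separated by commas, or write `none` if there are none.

1 → no match
2 → no match
3 → no match
4 → match
5 → match
6 → match
7 → no match

4, 5, 6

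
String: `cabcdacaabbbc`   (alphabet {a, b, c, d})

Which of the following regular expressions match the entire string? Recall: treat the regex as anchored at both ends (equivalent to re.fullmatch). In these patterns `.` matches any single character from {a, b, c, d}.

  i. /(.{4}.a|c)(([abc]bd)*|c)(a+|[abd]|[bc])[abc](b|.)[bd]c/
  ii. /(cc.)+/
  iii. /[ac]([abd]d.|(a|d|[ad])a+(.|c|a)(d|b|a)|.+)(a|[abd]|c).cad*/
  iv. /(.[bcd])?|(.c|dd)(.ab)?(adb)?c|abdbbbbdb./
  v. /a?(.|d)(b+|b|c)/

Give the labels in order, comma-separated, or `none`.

i

i → match
ii → no match — must start with `cc`
iii → no match
iv → no match
v → no match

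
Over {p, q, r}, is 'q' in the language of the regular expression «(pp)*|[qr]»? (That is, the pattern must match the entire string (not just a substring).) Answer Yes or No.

Yes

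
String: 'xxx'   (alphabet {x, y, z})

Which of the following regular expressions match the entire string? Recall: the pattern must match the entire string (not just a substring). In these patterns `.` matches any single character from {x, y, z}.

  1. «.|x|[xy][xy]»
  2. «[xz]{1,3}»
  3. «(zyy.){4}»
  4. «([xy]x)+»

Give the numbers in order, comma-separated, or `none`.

1 → no match
2 → match
3 → no match — must start with 'zyy'
4 → no match

2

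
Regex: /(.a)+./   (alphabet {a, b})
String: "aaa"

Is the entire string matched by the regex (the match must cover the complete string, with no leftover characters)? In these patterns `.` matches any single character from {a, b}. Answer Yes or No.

Yes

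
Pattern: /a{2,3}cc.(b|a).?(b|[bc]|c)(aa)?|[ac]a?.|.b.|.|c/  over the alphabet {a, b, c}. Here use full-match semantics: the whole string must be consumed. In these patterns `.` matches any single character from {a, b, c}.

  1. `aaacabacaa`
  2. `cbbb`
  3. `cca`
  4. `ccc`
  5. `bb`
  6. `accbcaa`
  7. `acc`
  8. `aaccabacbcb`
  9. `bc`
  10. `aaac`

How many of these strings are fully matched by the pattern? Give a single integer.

1 → no match
2 → no match
3 → no match
4 → no match
5 → no match
6 → no match
7 → no match
8 → no match
9 → no match
10 → no match
Total matched: 0

0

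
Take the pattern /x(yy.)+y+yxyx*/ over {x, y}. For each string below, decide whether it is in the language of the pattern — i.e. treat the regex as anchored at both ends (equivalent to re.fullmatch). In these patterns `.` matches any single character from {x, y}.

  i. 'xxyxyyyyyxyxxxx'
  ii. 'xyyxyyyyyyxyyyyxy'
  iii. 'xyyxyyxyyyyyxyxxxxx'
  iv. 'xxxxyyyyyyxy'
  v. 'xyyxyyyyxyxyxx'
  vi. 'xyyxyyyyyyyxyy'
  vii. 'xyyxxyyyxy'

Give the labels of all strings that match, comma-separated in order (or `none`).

i → no match — must start with 'xyy'
ii → no match
iii → match
iv → no match — must start with 'xyy'
v → no match
vi → no match
vii → no match

iii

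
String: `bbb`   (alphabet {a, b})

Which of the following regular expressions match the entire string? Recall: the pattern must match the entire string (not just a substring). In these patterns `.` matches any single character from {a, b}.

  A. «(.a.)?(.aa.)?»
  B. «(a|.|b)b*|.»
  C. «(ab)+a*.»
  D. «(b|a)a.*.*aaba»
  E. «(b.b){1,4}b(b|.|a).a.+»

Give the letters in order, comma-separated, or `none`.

B

A → no match
B → match
C → no match — must start with `ab`
D → no match — must end with `aaba`
E → no match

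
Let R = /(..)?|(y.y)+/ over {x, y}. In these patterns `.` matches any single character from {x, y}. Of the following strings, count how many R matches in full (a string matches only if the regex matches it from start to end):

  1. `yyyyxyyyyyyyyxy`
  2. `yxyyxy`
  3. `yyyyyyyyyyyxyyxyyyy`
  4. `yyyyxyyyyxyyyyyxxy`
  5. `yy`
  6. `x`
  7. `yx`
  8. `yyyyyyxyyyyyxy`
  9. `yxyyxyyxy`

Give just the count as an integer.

1 → match
2 → match
3 → no match
4 → no match
5 → match
6 → no match
7 → match
8 → no match
9 → match
Total matched: 5

5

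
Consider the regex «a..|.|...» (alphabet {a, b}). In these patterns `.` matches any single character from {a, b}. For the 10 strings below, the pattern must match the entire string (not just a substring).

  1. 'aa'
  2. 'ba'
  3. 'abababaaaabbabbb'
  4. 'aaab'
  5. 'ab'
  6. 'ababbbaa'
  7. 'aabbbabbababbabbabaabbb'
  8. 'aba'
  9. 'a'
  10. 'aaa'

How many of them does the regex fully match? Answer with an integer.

1 → no match
2 → no match
3 → no match
4 → no match
5 → no match
6 → no match
7 → no match
8 → match
9 → match
10 → match
Total matched: 3

3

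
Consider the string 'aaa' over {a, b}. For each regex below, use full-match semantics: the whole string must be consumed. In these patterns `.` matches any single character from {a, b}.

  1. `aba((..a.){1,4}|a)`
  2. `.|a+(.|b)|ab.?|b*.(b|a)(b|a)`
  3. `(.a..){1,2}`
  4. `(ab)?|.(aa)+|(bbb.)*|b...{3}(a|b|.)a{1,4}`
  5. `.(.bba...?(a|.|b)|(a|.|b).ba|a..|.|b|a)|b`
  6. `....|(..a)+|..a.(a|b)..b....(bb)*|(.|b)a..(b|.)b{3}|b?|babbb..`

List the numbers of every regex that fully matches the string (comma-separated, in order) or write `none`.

1 → no match — must start with 'aba'
2 → match
3 → no match
4 → match
5 → no match
6 → match

2, 4, 6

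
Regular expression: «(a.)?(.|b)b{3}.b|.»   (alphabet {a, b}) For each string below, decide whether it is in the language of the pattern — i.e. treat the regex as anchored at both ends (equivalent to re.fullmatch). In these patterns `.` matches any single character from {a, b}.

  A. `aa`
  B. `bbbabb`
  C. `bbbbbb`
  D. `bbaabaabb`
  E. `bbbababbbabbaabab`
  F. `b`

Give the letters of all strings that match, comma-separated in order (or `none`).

C, F

A → no match
B → no match
C → match
D → no match
E → no match
F → match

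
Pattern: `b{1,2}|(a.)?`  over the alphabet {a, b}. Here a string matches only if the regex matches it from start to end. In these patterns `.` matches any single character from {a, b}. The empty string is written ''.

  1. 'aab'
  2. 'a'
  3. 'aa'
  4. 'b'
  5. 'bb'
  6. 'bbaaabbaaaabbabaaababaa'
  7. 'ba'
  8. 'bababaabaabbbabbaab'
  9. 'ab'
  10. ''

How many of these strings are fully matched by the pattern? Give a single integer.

1 → no match
2 → no match
3 → match
4 → match
5 → match
6 → no match
7 → no match
8 → no match
9 → match
10 → match
Total matched: 5

5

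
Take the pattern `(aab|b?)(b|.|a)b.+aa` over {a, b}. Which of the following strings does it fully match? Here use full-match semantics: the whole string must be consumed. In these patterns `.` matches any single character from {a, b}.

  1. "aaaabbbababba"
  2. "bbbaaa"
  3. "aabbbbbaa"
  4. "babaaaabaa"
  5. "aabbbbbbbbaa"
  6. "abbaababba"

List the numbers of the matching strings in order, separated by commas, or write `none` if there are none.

2, 3, 4, 5

1 → no match — must end with "aa"
2. "bbbaaa" → match
3. "aabbbbbaa" → match
4. "babaaaabaa" → match
5. "aabbbbbbbbaa" → match
6. "abbaababba" → no match — must end with "aa"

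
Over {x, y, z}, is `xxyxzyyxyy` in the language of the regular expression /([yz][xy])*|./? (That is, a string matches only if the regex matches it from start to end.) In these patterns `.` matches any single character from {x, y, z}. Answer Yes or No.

No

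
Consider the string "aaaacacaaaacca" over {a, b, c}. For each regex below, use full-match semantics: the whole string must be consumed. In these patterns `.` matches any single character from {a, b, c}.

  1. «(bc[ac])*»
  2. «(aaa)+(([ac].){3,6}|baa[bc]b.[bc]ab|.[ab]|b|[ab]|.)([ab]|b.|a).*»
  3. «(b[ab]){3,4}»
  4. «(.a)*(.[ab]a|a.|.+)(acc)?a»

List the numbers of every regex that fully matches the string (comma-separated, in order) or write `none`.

1 → no match
2 → match
3 → no match — must start with "b"
4 → match

2, 4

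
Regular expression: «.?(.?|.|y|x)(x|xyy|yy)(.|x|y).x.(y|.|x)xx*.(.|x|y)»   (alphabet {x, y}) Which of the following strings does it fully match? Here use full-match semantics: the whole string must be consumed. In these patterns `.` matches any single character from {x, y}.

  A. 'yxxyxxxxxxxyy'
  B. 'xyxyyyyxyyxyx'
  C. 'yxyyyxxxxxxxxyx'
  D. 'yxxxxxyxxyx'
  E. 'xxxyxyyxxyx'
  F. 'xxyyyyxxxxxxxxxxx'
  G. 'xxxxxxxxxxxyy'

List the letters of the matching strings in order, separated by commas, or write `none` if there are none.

A, B, C, D, E, F, G

A → match
B → match
C → match
D → match
E → match
F → match
G → match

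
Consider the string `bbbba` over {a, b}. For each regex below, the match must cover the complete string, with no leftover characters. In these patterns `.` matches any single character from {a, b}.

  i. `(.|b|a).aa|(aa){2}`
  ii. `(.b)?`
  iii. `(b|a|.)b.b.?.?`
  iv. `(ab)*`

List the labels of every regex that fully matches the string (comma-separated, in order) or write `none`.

i → no match — must end with `aa`
ii → no match
iii → match
iv → no match

iii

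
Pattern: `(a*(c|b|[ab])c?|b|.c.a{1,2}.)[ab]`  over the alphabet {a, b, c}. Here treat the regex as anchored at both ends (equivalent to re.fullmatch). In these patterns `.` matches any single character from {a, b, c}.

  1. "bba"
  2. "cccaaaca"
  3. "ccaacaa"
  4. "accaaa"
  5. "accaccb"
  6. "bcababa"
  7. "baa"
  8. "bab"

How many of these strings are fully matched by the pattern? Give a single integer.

1

1. "bba" → no match
2. "cccaaaca" → no match
3. "ccaacaa" → no match
4. "accaaa" → match
5. "accaccb" → no match
6. "bcababa" → no match
7. "baa" → no match
8. "bab" → no match
Total matched: 1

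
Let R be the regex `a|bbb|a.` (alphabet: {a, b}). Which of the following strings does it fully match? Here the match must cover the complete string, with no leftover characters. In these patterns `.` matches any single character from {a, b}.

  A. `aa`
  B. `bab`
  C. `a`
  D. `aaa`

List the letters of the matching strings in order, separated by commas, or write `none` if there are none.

A → match
B → no match
C → match
D → no match

A, C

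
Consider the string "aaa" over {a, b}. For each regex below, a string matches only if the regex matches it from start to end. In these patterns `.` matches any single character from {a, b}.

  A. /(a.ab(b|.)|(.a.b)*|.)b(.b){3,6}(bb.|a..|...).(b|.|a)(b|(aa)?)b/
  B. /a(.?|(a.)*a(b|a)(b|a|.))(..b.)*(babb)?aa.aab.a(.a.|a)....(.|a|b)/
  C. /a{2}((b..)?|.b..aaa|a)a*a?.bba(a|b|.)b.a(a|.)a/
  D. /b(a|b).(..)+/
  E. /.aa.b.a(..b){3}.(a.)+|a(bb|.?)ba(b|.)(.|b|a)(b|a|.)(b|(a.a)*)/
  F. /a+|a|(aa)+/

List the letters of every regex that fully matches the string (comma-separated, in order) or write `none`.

F

A → no match — must end with "b"
B → no match
C → no match
D → no match — must start with "b"
E → no match
F → match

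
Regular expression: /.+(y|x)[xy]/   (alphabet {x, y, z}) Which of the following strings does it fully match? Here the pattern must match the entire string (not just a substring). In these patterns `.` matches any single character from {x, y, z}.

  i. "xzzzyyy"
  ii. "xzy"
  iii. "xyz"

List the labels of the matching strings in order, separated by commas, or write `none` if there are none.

i. "xzzzyyy" → match
ii. "xzy" → no match
iii. "xyz" → no match

i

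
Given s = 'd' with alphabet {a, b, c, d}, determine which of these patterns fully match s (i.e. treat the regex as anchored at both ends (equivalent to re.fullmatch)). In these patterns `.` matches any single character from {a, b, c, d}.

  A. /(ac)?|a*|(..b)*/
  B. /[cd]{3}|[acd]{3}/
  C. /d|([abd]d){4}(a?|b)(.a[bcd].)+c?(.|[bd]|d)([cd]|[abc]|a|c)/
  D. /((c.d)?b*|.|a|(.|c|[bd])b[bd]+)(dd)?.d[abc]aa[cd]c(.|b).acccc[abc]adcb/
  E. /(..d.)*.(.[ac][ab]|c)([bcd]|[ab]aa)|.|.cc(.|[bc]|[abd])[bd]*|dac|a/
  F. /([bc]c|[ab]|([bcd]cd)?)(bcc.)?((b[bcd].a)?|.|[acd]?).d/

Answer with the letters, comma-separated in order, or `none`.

A → no match
B → no match
C → match
D → no match — must end with 'adcb'
E → match
F → no match

C, E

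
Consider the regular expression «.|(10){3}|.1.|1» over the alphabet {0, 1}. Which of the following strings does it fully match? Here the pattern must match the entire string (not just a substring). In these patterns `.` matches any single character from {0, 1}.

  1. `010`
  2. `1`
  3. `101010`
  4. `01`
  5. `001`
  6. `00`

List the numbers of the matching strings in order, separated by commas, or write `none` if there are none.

1. `010` → match
2. `1` → match
3. `101010` → match
4. `01` → no match
5. `001` → no match
6. `00` → no match

1, 2, 3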